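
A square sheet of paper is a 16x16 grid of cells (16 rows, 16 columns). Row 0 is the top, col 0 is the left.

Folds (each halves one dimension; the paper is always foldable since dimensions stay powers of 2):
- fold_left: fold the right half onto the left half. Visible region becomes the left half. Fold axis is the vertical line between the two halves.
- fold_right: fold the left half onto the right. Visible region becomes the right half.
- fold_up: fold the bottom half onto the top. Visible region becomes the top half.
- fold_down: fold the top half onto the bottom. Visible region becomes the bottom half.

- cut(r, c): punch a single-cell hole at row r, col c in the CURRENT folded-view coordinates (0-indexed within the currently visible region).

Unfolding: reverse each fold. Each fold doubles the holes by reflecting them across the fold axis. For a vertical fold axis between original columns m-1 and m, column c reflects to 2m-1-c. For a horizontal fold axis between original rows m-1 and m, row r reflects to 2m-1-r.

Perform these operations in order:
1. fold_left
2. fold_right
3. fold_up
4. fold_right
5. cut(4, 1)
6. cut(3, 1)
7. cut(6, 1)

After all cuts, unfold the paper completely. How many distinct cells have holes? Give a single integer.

Op 1 fold_left: fold axis v@8; visible region now rows[0,16) x cols[0,8) = 16x8
Op 2 fold_right: fold axis v@4; visible region now rows[0,16) x cols[4,8) = 16x4
Op 3 fold_up: fold axis h@8; visible region now rows[0,8) x cols[4,8) = 8x4
Op 4 fold_right: fold axis v@6; visible region now rows[0,8) x cols[6,8) = 8x2
Op 5 cut(4, 1): punch at orig (4,7); cuts so far [(4, 7)]; region rows[0,8) x cols[6,8) = 8x2
Op 6 cut(3, 1): punch at orig (3,7); cuts so far [(3, 7), (4, 7)]; region rows[0,8) x cols[6,8) = 8x2
Op 7 cut(6, 1): punch at orig (6,7); cuts so far [(3, 7), (4, 7), (6, 7)]; region rows[0,8) x cols[6,8) = 8x2
Unfold 1 (reflect across v@6): 6 holes -> [(3, 4), (3, 7), (4, 4), (4, 7), (6, 4), (6, 7)]
Unfold 2 (reflect across h@8): 12 holes -> [(3, 4), (3, 7), (4, 4), (4, 7), (6, 4), (6, 7), (9, 4), (9, 7), (11, 4), (11, 7), (12, 4), (12, 7)]
Unfold 3 (reflect across v@4): 24 holes -> [(3, 0), (3, 3), (3, 4), (3, 7), (4, 0), (4, 3), (4, 4), (4, 7), (6, 0), (6, 3), (6, 4), (6, 7), (9, 0), (9, 3), (9, 4), (9, 7), (11, 0), (11, 3), (11, 4), (11, 7), (12, 0), (12, 3), (12, 4), (12, 7)]
Unfold 4 (reflect across v@8): 48 holes -> [(3, 0), (3, 3), (3, 4), (3, 7), (3, 8), (3, 11), (3, 12), (3, 15), (4, 0), (4, 3), (4, 4), (4, 7), (4, 8), (4, 11), (4, 12), (4, 15), (6, 0), (6, 3), (6, 4), (6, 7), (6, 8), (6, 11), (6, 12), (6, 15), (9, 0), (9, 3), (9, 4), (9, 7), (9, 8), (9, 11), (9, 12), (9, 15), (11, 0), (11, 3), (11, 4), (11, 7), (11, 8), (11, 11), (11, 12), (11, 15), (12, 0), (12, 3), (12, 4), (12, 7), (12, 8), (12, 11), (12, 12), (12, 15)]

Answer: 48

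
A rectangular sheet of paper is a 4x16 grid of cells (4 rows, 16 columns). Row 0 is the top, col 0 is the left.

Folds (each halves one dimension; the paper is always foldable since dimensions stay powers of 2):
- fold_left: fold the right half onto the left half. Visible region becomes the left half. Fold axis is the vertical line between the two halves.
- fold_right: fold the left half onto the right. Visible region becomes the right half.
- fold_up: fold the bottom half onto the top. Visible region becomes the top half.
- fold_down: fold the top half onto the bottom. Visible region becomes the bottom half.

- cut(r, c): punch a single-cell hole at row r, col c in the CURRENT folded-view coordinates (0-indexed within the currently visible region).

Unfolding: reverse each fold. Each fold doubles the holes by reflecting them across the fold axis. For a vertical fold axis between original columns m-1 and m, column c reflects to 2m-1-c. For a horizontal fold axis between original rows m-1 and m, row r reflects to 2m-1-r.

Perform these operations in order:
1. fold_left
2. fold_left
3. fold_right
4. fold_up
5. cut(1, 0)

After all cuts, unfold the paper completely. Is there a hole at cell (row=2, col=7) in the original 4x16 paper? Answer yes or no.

Op 1 fold_left: fold axis v@8; visible region now rows[0,4) x cols[0,8) = 4x8
Op 2 fold_left: fold axis v@4; visible region now rows[0,4) x cols[0,4) = 4x4
Op 3 fold_right: fold axis v@2; visible region now rows[0,4) x cols[2,4) = 4x2
Op 4 fold_up: fold axis h@2; visible region now rows[0,2) x cols[2,4) = 2x2
Op 5 cut(1, 0): punch at orig (1,2); cuts so far [(1, 2)]; region rows[0,2) x cols[2,4) = 2x2
Unfold 1 (reflect across h@2): 2 holes -> [(1, 2), (2, 2)]
Unfold 2 (reflect across v@2): 4 holes -> [(1, 1), (1, 2), (2, 1), (2, 2)]
Unfold 3 (reflect across v@4): 8 holes -> [(1, 1), (1, 2), (1, 5), (1, 6), (2, 1), (2, 2), (2, 5), (2, 6)]
Unfold 4 (reflect across v@8): 16 holes -> [(1, 1), (1, 2), (1, 5), (1, 6), (1, 9), (1, 10), (1, 13), (1, 14), (2, 1), (2, 2), (2, 5), (2, 6), (2, 9), (2, 10), (2, 13), (2, 14)]
Holes: [(1, 1), (1, 2), (1, 5), (1, 6), (1, 9), (1, 10), (1, 13), (1, 14), (2, 1), (2, 2), (2, 5), (2, 6), (2, 9), (2, 10), (2, 13), (2, 14)]

Answer: no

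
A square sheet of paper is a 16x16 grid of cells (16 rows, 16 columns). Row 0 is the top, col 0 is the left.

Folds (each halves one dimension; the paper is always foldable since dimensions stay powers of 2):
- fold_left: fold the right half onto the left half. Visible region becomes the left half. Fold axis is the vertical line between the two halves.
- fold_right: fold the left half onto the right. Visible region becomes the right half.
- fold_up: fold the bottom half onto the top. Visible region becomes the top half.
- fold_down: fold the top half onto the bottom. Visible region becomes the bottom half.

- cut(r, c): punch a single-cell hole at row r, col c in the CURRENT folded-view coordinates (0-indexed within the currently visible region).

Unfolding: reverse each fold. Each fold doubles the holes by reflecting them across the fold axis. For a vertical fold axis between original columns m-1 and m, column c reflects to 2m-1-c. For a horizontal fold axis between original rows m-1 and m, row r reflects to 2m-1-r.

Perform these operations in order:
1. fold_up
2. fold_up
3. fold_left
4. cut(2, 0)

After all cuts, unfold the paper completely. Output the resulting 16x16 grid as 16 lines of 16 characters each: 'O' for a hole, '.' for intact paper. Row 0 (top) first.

Op 1 fold_up: fold axis h@8; visible region now rows[0,8) x cols[0,16) = 8x16
Op 2 fold_up: fold axis h@4; visible region now rows[0,4) x cols[0,16) = 4x16
Op 3 fold_left: fold axis v@8; visible region now rows[0,4) x cols[0,8) = 4x8
Op 4 cut(2, 0): punch at orig (2,0); cuts so far [(2, 0)]; region rows[0,4) x cols[0,8) = 4x8
Unfold 1 (reflect across v@8): 2 holes -> [(2, 0), (2, 15)]
Unfold 2 (reflect across h@4): 4 holes -> [(2, 0), (2, 15), (5, 0), (5, 15)]
Unfold 3 (reflect across h@8): 8 holes -> [(2, 0), (2, 15), (5, 0), (5, 15), (10, 0), (10, 15), (13, 0), (13, 15)]

Answer: ................
................
O..............O
................
................
O..............O
................
................
................
................
O..............O
................
................
O..............O
................
................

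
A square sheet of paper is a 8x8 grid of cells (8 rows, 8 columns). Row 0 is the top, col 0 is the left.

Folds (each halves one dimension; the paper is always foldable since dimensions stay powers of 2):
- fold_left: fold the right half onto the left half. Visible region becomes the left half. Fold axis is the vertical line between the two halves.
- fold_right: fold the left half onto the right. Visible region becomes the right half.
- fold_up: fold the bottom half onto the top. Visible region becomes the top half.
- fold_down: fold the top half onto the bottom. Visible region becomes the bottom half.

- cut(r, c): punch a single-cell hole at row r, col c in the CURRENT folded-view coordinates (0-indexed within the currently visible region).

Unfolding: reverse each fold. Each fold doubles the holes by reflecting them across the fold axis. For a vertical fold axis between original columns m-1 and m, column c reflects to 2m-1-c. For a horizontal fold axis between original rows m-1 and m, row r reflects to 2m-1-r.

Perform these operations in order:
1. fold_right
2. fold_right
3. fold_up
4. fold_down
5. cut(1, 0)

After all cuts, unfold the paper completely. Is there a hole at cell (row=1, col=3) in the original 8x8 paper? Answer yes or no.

Op 1 fold_right: fold axis v@4; visible region now rows[0,8) x cols[4,8) = 8x4
Op 2 fold_right: fold axis v@6; visible region now rows[0,8) x cols[6,8) = 8x2
Op 3 fold_up: fold axis h@4; visible region now rows[0,4) x cols[6,8) = 4x2
Op 4 fold_down: fold axis h@2; visible region now rows[2,4) x cols[6,8) = 2x2
Op 5 cut(1, 0): punch at orig (3,6); cuts so far [(3, 6)]; region rows[2,4) x cols[6,8) = 2x2
Unfold 1 (reflect across h@2): 2 holes -> [(0, 6), (3, 6)]
Unfold 2 (reflect across h@4): 4 holes -> [(0, 6), (3, 6), (4, 6), (7, 6)]
Unfold 3 (reflect across v@6): 8 holes -> [(0, 5), (0, 6), (3, 5), (3, 6), (4, 5), (4, 6), (7, 5), (7, 6)]
Unfold 4 (reflect across v@4): 16 holes -> [(0, 1), (0, 2), (0, 5), (0, 6), (3, 1), (3, 2), (3, 5), (3, 6), (4, 1), (4, 2), (4, 5), (4, 6), (7, 1), (7, 2), (7, 5), (7, 6)]
Holes: [(0, 1), (0, 2), (0, 5), (0, 6), (3, 1), (3, 2), (3, 5), (3, 6), (4, 1), (4, 2), (4, 5), (4, 6), (7, 1), (7, 2), (7, 5), (7, 6)]

Answer: no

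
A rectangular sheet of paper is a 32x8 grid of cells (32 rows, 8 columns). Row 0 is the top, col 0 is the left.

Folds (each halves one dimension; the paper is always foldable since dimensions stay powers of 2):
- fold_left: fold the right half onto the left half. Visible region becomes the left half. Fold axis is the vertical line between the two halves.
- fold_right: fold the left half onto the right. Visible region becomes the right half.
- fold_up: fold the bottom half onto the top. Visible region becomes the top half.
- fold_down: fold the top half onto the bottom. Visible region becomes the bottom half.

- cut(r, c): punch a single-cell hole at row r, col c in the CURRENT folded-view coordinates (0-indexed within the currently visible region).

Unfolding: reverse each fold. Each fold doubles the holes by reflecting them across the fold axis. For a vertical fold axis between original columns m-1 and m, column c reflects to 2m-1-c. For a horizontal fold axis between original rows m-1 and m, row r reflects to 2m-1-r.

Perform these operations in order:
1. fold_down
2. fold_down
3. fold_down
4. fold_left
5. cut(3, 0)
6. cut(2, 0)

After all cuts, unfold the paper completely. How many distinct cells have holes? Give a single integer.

Op 1 fold_down: fold axis h@16; visible region now rows[16,32) x cols[0,8) = 16x8
Op 2 fold_down: fold axis h@24; visible region now rows[24,32) x cols[0,8) = 8x8
Op 3 fold_down: fold axis h@28; visible region now rows[28,32) x cols[0,8) = 4x8
Op 4 fold_left: fold axis v@4; visible region now rows[28,32) x cols[0,4) = 4x4
Op 5 cut(3, 0): punch at orig (31,0); cuts so far [(31, 0)]; region rows[28,32) x cols[0,4) = 4x4
Op 6 cut(2, 0): punch at orig (30,0); cuts so far [(30, 0), (31, 0)]; region rows[28,32) x cols[0,4) = 4x4
Unfold 1 (reflect across v@4): 4 holes -> [(30, 0), (30, 7), (31, 0), (31, 7)]
Unfold 2 (reflect across h@28): 8 holes -> [(24, 0), (24, 7), (25, 0), (25, 7), (30, 0), (30, 7), (31, 0), (31, 7)]
Unfold 3 (reflect across h@24): 16 holes -> [(16, 0), (16, 7), (17, 0), (17, 7), (22, 0), (22, 7), (23, 0), (23, 7), (24, 0), (24, 7), (25, 0), (25, 7), (30, 0), (30, 7), (31, 0), (31, 7)]
Unfold 4 (reflect across h@16): 32 holes -> [(0, 0), (0, 7), (1, 0), (1, 7), (6, 0), (6, 7), (7, 0), (7, 7), (8, 0), (8, 7), (9, 0), (9, 7), (14, 0), (14, 7), (15, 0), (15, 7), (16, 0), (16, 7), (17, 0), (17, 7), (22, 0), (22, 7), (23, 0), (23, 7), (24, 0), (24, 7), (25, 0), (25, 7), (30, 0), (30, 7), (31, 0), (31, 7)]

Answer: 32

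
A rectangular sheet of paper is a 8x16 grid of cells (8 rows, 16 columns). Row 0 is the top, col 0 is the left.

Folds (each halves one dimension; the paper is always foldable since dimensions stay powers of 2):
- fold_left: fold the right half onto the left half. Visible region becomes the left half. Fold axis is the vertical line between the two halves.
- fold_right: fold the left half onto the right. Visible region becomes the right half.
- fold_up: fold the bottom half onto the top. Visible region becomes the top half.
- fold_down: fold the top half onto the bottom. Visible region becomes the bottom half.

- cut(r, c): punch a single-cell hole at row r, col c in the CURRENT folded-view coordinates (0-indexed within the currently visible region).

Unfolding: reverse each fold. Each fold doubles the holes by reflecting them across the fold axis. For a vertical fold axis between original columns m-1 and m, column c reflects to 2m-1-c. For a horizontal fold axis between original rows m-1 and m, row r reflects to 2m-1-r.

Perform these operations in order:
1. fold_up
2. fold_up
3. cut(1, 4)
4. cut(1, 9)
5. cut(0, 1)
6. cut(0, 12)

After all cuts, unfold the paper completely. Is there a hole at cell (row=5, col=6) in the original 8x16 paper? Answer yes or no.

Op 1 fold_up: fold axis h@4; visible region now rows[0,4) x cols[0,16) = 4x16
Op 2 fold_up: fold axis h@2; visible region now rows[0,2) x cols[0,16) = 2x16
Op 3 cut(1, 4): punch at orig (1,4); cuts so far [(1, 4)]; region rows[0,2) x cols[0,16) = 2x16
Op 4 cut(1, 9): punch at orig (1,9); cuts so far [(1, 4), (1, 9)]; region rows[0,2) x cols[0,16) = 2x16
Op 5 cut(0, 1): punch at orig (0,1); cuts so far [(0, 1), (1, 4), (1, 9)]; region rows[0,2) x cols[0,16) = 2x16
Op 6 cut(0, 12): punch at orig (0,12); cuts so far [(0, 1), (0, 12), (1, 4), (1, 9)]; region rows[0,2) x cols[0,16) = 2x16
Unfold 1 (reflect across h@2): 8 holes -> [(0, 1), (0, 12), (1, 4), (1, 9), (2, 4), (2, 9), (3, 1), (3, 12)]
Unfold 2 (reflect across h@4): 16 holes -> [(0, 1), (0, 12), (1, 4), (1, 9), (2, 4), (2, 9), (3, 1), (3, 12), (4, 1), (4, 12), (5, 4), (5, 9), (6, 4), (6, 9), (7, 1), (7, 12)]
Holes: [(0, 1), (0, 12), (1, 4), (1, 9), (2, 4), (2, 9), (3, 1), (3, 12), (4, 1), (4, 12), (5, 4), (5, 9), (6, 4), (6, 9), (7, 1), (7, 12)]

Answer: no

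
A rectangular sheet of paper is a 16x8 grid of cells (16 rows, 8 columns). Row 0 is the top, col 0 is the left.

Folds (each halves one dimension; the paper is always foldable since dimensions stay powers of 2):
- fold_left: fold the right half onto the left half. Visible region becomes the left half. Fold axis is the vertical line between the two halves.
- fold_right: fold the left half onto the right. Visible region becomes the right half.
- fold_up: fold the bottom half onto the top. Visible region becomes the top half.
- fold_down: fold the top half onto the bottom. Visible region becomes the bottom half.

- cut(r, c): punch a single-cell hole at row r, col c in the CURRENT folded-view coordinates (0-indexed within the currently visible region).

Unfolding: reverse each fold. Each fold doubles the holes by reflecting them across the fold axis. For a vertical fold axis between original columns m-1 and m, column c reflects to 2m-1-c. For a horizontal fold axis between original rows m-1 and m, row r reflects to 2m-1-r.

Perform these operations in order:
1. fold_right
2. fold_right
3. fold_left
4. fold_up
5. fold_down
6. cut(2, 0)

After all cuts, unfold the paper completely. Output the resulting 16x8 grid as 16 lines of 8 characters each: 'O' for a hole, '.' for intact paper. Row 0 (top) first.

Op 1 fold_right: fold axis v@4; visible region now rows[0,16) x cols[4,8) = 16x4
Op 2 fold_right: fold axis v@6; visible region now rows[0,16) x cols[6,8) = 16x2
Op 3 fold_left: fold axis v@7; visible region now rows[0,16) x cols[6,7) = 16x1
Op 4 fold_up: fold axis h@8; visible region now rows[0,8) x cols[6,7) = 8x1
Op 5 fold_down: fold axis h@4; visible region now rows[4,8) x cols[6,7) = 4x1
Op 6 cut(2, 0): punch at orig (6,6); cuts so far [(6, 6)]; region rows[4,8) x cols[6,7) = 4x1
Unfold 1 (reflect across h@4): 2 holes -> [(1, 6), (6, 6)]
Unfold 2 (reflect across h@8): 4 holes -> [(1, 6), (6, 6), (9, 6), (14, 6)]
Unfold 3 (reflect across v@7): 8 holes -> [(1, 6), (1, 7), (6, 6), (6, 7), (9, 6), (9, 7), (14, 6), (14, 7)]
Unfold 4 (reflect across v@6): 16 holes -> [(1, 4), (1, 5), (1, 6), (1, 7), (6, 4), (6, 5), (6, 6), (6, 7), (9, 4), (9, 5), (9, 6), (9, 7), (14, 4), (14, 5), (14, 6), (14, 7)]
Unfold 5 (reflect across v@4): 32 holes -> [(1, 0), (1, 1), (1, 2), (1, 3), (1, 4), (1, 5), (1, 6), (1, 7), (6, 0), (6, 1), (6, 2), (6, 3), (6, 4), (6, 5), (6, 6), (6, 7), (9, 0), (9, 1), (9, 2), (9, 3), (9, 4), (9, 5), (9, 6), (9, 7), (14, 0), (14, 1), (14, 2), (14, 3), (14, 4), (14, 5), (14, 6), (14, 7)]

Answer: ........
OOOOOOOO
........
........
........
........
OOOOOOOO
........
........
OOOOOOOO
........
........
........
........
OOOOOOOO
........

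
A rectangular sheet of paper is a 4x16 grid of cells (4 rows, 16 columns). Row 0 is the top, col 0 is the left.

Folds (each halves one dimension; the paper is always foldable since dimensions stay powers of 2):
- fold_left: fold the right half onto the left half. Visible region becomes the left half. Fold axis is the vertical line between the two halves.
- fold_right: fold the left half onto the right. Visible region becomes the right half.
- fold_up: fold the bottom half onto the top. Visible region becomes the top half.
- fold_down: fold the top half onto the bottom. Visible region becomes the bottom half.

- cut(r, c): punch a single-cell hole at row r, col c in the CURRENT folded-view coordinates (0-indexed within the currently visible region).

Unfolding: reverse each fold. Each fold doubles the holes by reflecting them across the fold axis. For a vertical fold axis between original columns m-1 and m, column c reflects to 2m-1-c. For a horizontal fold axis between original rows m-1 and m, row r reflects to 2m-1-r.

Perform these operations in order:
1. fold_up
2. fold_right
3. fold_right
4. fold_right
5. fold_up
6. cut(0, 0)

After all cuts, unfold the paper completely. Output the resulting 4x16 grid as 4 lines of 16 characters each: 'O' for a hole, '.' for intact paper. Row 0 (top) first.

Op 1 fold_up: fold axis h@2; visible region now rows[0,2) x cols[0,16) = 2x16
Op 2 fold_right: fold axis v@8; visible region now rows[0,2) x cols[8,16) = 2x8
Op 3 fold_right: fold axis v@12; visible region now rows[0,2) x cols[12,16) = 2x4
Op 4 fold_right: fold axis v@14; visible region now rows[0,2) x cols[14,16) = 2x2
Op 5 fold_up: fold axis h@1; visible region now rows[0,1) x cols[14,16) = 1x2
Op 6 cut(0, 0): punch at orig (0,14); cuts so far [(0, 14)]; region rows[0,1) x cols[14,16) = 1x2
Unfold 1 (reflect across h@1): 2 holes -> [(0, 14), (1, 14)]
Unfold 2 (reflect across v@14): 4 holes -> [(0, 13), (0, 14), (1, 13), (1, 14)]
Unfold 3 (reflect across v@12): 8 holes -> [(0, 9), (0, 10), (0, 13), (0, 14), (1, 9), (1, 10), (1, 13), (1, 14)]
Unfold 4 (reflect across v@8): 16 holes -> [(0, 1), (0, 2), (0, 5), (0, 6), (0, 9), (0, 10), (0, 13), (0, 14), (1, 1), (1, 2), (1, 5), (1, 6), (1, 9), (1, 10), (1, 13), (1, 14)]
Unfold 5 (reflect across h@2): 32 holes -> [(0, 1), (0, 2), (0, 5), (0, 6), (0, 9), (0, 10), (0, 13), (0, 14), (1, 1), (1, 2), (1, 5), (1, 6), (1, 9), (1, 10), (1, 13), (1, 14), (2, 1), (2, 2), (2, 5), (2, 6), (2, 9), (2, 10), (2, 13), (2, 14), (3, 1), (3, 2), (3, 5), (3, 6), (3, 9), (3, 10), (3, 13), (3, 14)]

Answer: .OO..OO..OO..OO.
.OO..OO..OO..OO.
.OO..OO..OO..OO.
.OO..OO..OO..OO.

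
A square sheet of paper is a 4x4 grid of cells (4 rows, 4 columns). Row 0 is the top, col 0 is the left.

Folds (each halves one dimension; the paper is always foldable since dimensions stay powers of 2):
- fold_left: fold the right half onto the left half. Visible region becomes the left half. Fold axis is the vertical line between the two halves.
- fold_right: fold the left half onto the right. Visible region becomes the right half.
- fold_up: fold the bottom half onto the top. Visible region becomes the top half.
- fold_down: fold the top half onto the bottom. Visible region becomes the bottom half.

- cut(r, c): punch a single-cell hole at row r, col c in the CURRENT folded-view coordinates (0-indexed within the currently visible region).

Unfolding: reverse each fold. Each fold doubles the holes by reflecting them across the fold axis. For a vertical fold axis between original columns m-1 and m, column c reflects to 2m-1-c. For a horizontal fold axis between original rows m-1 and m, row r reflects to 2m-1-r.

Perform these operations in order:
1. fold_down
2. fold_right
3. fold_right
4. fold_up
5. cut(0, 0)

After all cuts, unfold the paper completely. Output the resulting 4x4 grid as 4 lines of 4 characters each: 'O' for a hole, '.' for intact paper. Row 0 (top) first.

Answer: OOOO
OOOO
OOOO
OOOO

Derivation:
Op 1 fold_down: fold axis h@2; visible region now rows[2,4) x cols[0,4) = 2x4
Op 2 fold_right: fold axis v@2; visible region now rows[2,4) x cols[2,4) = 2x2
Op 3 fold_right: fold axis v@3; visible region now rows[2,4) x cols[3,4) = 2x1
Op 4 fold_up: fold axis h@3; visible region now rows[2,3) x cols[3,4) = 1x1
Op 5 cut(0, 0): punch at orig (2,3); cuts so far [(2, 3)]; region rows[2,3) x cols[3,4) = 1x1
Unfold 1 (reflect across h@3): 2 holes -> [(2, 3), (3, 3)]
Unfold 2 (reflect across v@3): 4 holes -> [(2, 2), (2, 3), (3, 2), (3, 3)]
Unfold 3 (reflect across v@2): 8 holes -> [(2, 0), (2, 1), (2, 2), (2, 3), (3, 0), (3, 1), (3, 2), (3, 3)]
Unfold 4 (reflect across h@2): 16 holes -> [(0, 0), (0, 1), (0, 2), (0, 3), (1, 0), (1, 1), (1, 2), (1, 3), (2, 0), (2, 1), (2, 2), (2, 3), (3, 0), (3, 1), (3, 2), (3, 3)]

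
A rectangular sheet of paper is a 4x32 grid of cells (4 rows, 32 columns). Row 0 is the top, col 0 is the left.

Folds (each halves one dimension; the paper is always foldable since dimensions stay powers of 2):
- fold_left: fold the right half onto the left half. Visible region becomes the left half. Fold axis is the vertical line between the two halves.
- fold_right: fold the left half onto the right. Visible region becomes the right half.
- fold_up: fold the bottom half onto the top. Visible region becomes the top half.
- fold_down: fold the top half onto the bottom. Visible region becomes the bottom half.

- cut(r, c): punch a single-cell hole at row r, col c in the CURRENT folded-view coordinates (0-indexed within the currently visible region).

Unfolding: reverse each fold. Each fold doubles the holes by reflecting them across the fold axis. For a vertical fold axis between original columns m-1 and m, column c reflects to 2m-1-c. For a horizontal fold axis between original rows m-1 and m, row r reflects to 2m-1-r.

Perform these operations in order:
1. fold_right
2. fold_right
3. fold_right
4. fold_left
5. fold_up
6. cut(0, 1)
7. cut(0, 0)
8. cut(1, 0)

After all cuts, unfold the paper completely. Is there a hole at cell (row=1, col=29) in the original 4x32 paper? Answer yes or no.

Answer: no

Derivation:
Op 1 fold_right: fold axis v@16; visible region now rows[0,4) x cols[16,32) = 4x16
Op 2 fold_right: fold axis v@24; visible region now rows[0,4) x cols[24,32) = 4x8
Op 3 fold_right: fold axis v@28; visible region now rows[0,4) x cols[28,32) = 4x4
Op 4 fold_left: fold axis v@30; visible region now rows[0,4) x cols[28,30) = 4x2
Op 5 fold_up: fold axis h@2; visible region now rows[0,2) x cols[28,30) = 2x2
Op 6 cut(0, 1): punch at orig (0,29); cuts so far [(0, 29)]; region rows[0,2) x cols[28,30) = 2x2
Op 7 cut(0, 0): punch at orig (0,28); cuts so far [(0, 28), (0, 29)]; region rows[0,2) x cols[28,30) = 2x2
Op 8 cut(1, 0): punch at orig (1,28); cuts so far [(0, 28), (0, 29), (1, 28)]; region rows[0,2) x cols[28,30) = 2x2
Unfold 1 (reflect across h@2): 6 holes -> [(0, 28), (0, 29), (1, 28), (2, 28), (3, 28), (3, 29)]
Unfold 2 (reflect across v@30): 12 holes -> [(0, 28), (0, 29), (0, 30), (0, 31), (1, 28), (1, 31), (2, 28), (2, 31), (3, 28), (3, 29), (3, 30), (3, 31)]
Unfold 3 (reflect across v@28): 24 holes -> [(0, 24), (0, 25), (0, 26), (0, 27), (0, 28), (0, 29), (0, 30), (0, 31), (1, 24), (1, 27), (1, 28), (1, 31), (2, 24), (2, 27), (2, 28), (2, 31), (3, 24), (3, 25), (3, 26), (3, 27), (3, 28), (3, 29), (3, 30), (3, 31)]
Unfold 4 (reflect across v@24): 48 holes -> [(0, 16), (0, 17), (0, 18), (0, 19), (0, 20), (0, 21), (0, 22), (0, 23), (0, 24), (0, 25), (0, 26), (0, 27), (0, 28), (0, 29), (0, 30), (0, 31), (1, 16), (1, 19), (1, 20), (1, 23), (1, 24), (1, 27), (1, 28), (1, 31), (2, 16), (2, 19), (2, 20), (2, 23), (2, 24), (2, 27), (2, 28), (2, 31), (3, 16), (3, 17), (3, 18), (3, 19), (3, 20), (3, 21), (3, 22), (3, 23), (3, 24), (3, 25), (3, 26), (3, 27), (3, 28), (3, 29), (3, 30), (3, 31)]
Unfold 5 (reflect across v@16): 96 holes -> [(0, 0), (0, 1), (0, 2), (0, 3), (0, 4), (0, 5), (0, 6), (0, 7), (0, 8), (0, 9), (0, 10), (0, 11), (0, 12), (0, 13), (0, 14), (0, 15), (0, 16), (0, 17), (0, 18), (0, 19), (0, 20), (0, 21), (0, 22), (0, 23), (0, 24), (0, 25), (0, 26), (0, 27), (0, 28), (0, 29), (0, 30), (0, 31), (1, 0), (1, 3), (1, 4), (1, 7), (1, 8), (1, 11), (1, 12), (1, 15), (1, 16), (1, 19), (1, 20), (1, 23), (1, 24), (1, 27), (1, 28), (1, 31), (2, 0), (2, 3), (2, 4), (2, 7), (2, 8), (2, 11), (2, 12), (2, 15), (2, 16), (2, 19), (2, 20), (2, 23), (2, 24), (2, 27), (2, 28), (2, 31), (3, 0), (3, 1), (3, 2), (3, 3), (3, 4), (3, 5), (3, 6), (3, 7), (3, 8), (3, 9), (3, 10), (3, 11), (3, 12), (3, 13), (3, 14), (3, 15), (3, 16), (3, 17), (3, 18), (3, 19), (3, 20), (3, 21), (3, 22), (3, 23), (3, 24), (3, 25), (3, 26), (3, 27), (3, 28), (3, 29), (3, 30), (3, 31)]
Holes: [(0, 0), (0, 1), (0, 2), (0, 3), (0, 4), (0, 5), (0, 6), (0, 7), (0, 8), (0, 9), (0, 10), (0, 11), (0, 12), (0, 13), (0, 14), (0, 15), (0, 16), (0, 17), (0, 18), (0, 19), (0, 20), (0, 21), (0, 22), (0, 23), (0, 24), (0, 25), (0, 26), (0, 27), (0, 28), (0, 29), (0, 30), (0, 31), (1, 0), (1, 3), (1, 4), (1, 7), (1, 8), (1, 11), (1, 12), (1, 15), (1, 16), (1, 19), (1, 20), (1, 23), (1, 24), (1, 27), (1, 28), (1, 31), (2, 0), (2, 3), (2, 4), (2, 7), (2, 8), (2, 11), (2, 12), (2, 15), (2, 16), (2, 19), (2, 20), (2, 23), (2, 24), (2, 27), (2, 28), (2, 31), (3, 0), (3, 1), (3, 2), (3, 3), (3, 4), (3, 5), (3, 6), (3, 7), (3, 8), (3, 9), (3, 10), (3, 11), (3, 12), (3, 13), (3, 14), (3, 15), (3, 16), (3, 17), (3, 18), (3, 19), (3, 20), (3, 21), (3, 22), (3, 23), (3, 24), (3, 25), (3, 26), (3, 27), (3, 28), (3, 29), (3, 30), (3, 31)]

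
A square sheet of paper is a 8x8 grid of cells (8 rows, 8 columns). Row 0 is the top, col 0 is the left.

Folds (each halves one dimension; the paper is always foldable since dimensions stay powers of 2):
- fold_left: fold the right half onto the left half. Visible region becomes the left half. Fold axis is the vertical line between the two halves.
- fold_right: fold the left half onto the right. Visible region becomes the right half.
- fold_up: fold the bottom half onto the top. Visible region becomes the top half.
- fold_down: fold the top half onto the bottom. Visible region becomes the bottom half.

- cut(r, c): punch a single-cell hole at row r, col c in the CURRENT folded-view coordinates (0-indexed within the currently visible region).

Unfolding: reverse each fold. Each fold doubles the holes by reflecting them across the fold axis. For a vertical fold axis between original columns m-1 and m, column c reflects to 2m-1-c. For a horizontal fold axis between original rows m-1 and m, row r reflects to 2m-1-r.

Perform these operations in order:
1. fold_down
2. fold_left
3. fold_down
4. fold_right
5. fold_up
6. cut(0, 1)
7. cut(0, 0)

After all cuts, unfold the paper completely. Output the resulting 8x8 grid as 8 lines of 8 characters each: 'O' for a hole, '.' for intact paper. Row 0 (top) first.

Op 1 fold_down: fold axis h@4; visible region now rows[4,8) x cols[0,8) = 4x8
Op 2 fold_left: fold axis v@4; visible region now rows[4,8) x cols[0,4) = 4x4
Op 3 fold_down: fold axis h@6; visible region now rows[6,8) x cols[0,4) = 2x4
Op 4 fold_right: fold axis v@2; visible region now rows[6,8) x cols[2,4) = 2x2
Op 5 fold_up: fold axis h@7; visible region now rows[6,7) x cols[2,4) = 1x2
Op 6 cut(0, 1): punch at orig (6,3); cuts so far [(6, 3)]; region rows[6,7) x cols[2,4) = 1x2
Op 7 cut(0, 0): punch at orig (6,2); cuts so far [(6, 2), (6, 3)]; region rows[6,7) x cols[2,4) = 1x2
Unfold 1 (reflect across h@7): 4 holes -> [(6, 2), (6, 3), (7, 2), (7, 3)]
Unfold 2 (reflect across v@2): 8 holes -> [(6, 0), (6, 1), (6, 2), (6, 3), (7, 0), (7, 1), (7, 2), (7, 3)]
Unfold 3 (reflect across h@6): 16 holes -> [(4, 0), (4, 1), (4, 2), (4, 3), (5, 0), (5, 1), (5, 2), (5, 3), (6, 0), (6, 1), (6, 2), (6, 3), (7, 0), (7, 1), (7, 2), (7, 3)]
Unfold 4 (reflect across v@4): 32 holes -> [(4, 0), (4, 1), (4, 2), (4, 3), (4, 4), (4, 5), (4, 6), (4, 7), (5, 0), (5, 1), (5, 2), (5, 3), (5, 4), (5, 5), (5, 6), (5, 7), (6, 0), (6, 1), (6, 2), (6, 3), (6, 4), (6, 5), (6, 6), (6, 7), (7, 0), (7, 1), (7, 2), (7, 3), (7, 4), (7, 5), (7, 6), (7, 7)]
Unfold 5 (reflect across h@4): 64 holes -> [(0, 0), (0, 1), (0, 2), (0, 3), (0, 4), (0, 5), (0, 6), (0, 7), (1, 0), (1, 1), (1, 2), (1, 3), (1, 4), (1, 5), (1, 6), (1, 7), (2, 0), (2, 1), (2, 2), (2, 3), (2, 4), (2, 5), (2, 6), (2, 7), (3, 0), (3, 1), (3, 2), (3, 3), (3, 4), (3, 5), (3, 6), (3, 7), (4, 0), (4, 1), (4, 2), (4, 3), (4, 4), (4, 5), (4, 6), (4, 7), (5, 0), (5, 1), (5, 2), (5, 3), (5, 4), (5, 5), (5, 6), (5, 7), (6, 0), (6, 1), (6, 2), (6, 3), (6, 4), (6, 5), (6, 6), (6, 7), (7, 0), (7, 1), (7, 2), (7, 3), (7, 4), (7, 5), (7, 6), (7, 7)]

Answer: OOOOOOOO
OOOOOOOO
OOOOOOOO
OOOOOOOO
OOOOOOOO
OOOOOOOO
OOOOOOOO
OOOOOOOO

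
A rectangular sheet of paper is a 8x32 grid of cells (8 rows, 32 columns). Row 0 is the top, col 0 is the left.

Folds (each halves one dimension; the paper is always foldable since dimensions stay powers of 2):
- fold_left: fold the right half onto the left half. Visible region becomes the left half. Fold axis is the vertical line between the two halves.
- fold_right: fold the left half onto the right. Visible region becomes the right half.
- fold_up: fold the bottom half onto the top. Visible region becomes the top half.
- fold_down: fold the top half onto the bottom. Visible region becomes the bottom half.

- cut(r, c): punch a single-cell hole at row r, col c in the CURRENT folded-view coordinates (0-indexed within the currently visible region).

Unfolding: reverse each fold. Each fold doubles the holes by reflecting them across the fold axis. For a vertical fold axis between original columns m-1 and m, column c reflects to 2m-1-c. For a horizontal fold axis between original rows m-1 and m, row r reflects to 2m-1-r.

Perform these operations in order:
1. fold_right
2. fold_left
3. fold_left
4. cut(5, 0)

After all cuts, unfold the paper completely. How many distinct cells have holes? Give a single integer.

Op 1 fold_right: fold axis v@16; visible region now rows[0,8) x cols[16,32) = 8x16
Op 2 fold_left: fold axis v@24; visible region now rows[0,8) x cols[16,24) = 8x8
Op 3 fold_left: fold axis v@20; visible region now rows[0,8) x cols[16,20) = 8x4
Op 4 cut(5, 0): punch at orig (5,16); cuts so far [(5, 16)]; region rows[0,8) x cols[16,20) = 8x4
Unfold 1 (reflect across v@20): 2 holes -> [(5, 16), (5, 23)]
Unfold 2 (reflect across v@24): 4 holes -> [(5, 16), (5, 23), (5, 24), (5, 31)]
Unfold 3 (reflect across v@16): 8 holes -> [(5, 0), (5, 7), (5, 8), (5, 15), (5, 16), (5, 23), (5, 24), (5, 31)]

Answer: 8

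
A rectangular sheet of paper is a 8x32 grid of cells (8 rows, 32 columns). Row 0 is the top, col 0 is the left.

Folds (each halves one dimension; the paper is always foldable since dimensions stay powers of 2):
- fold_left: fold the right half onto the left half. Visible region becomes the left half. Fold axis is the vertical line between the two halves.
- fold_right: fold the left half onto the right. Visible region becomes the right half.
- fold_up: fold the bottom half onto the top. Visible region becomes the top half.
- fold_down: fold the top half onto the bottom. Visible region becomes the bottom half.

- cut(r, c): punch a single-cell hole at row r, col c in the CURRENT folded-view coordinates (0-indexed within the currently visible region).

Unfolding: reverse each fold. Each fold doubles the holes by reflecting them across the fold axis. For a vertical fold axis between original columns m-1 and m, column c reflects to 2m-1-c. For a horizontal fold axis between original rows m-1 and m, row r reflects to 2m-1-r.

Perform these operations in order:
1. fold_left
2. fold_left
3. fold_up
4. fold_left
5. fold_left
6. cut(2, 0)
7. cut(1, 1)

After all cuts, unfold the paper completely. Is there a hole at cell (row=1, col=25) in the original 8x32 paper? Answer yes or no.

Op 1 fold_left: fold axis v@16; visible region now rows[0,8) x cols[0,16) = 8x16
Op 2 fold_left: fold axis v@8; visible region now rows[0,8) x cols[0,8) = 8x8
Op 3 fold_up: fold axis h@4; visible region now rows[0,4) x cols[0,8) = 4x8
Op 4 fold_left: fold axis v@4; visible region now rows[0,4) x cols[0,4) = 4x4
Op 5 fold_left: fold axis v@2; visible region now rows[0,4) x cols[0,2) = 4x2
Op 6 cut(2, 0): punch at orig (2,0); cuts so far [(2, 0)]; region rows[0,4) x cols[0,2) = 4x2
Op 7 cut(1, 1): punch at orig (1,1); cuts so far [(1, 1), (2, 0)]; region rows[0,4) x cols[0,2) = 4x2
Unfold 1 (reflect across v@2): 4 holes -> [(1, 1), (1, 2), (2, 0), (2, 3)]
Unfold 2 (reflect across v@4): 8 holes -> [(1, 1), (1, 2), (1, 5), (1, 6), (2, 0), (2, 3), (2, 4), (2, 7)]
Unfold 3 (reflect across h@4): 16 holes -> [(1, 1), (1, 2), (1, 5), (1, 6), (2, 0), (2, 3), (2, 4), (2, 7), (5, 0), (5, 3), (5, 4), (5, 7), (6, 1), (6, 2), (6, 5), (6, 6)]
Unfold 4 (reflect across v@8): 32 holes -> [(1, 1), (1, 2), (1, 5), (1, 6), (1, 9), (1, 10), (1, 13), (1, 14), (2, 0), (2, 3), (2, 4), (2, 7), (2, 8), (2, 11), (2, 12), (2, 15), (5, 0), (5, 3), (5, 4), (5, 7), (5, 8), (5, 11), (5, 12), (5, 15), (6, 1), (6, 2), (6, 5), (6, 6), (6, 9), (6, 10), (6, 13), (6, 14)]
Unfold 5 (reflect across v@16): 64 holes -> [(1, 1), (1, 2), (1, 5), (1, 6), (1, 9), (1, 10), (1, 13), (1, 14), (1, 17), (1, 18), (1, 21), (1, 22), (1, 25), (1, 26), (1, 29), (1, 30), (2, 0), (2, 3), (2, 4), (2, 7), (2, 8), (2, 11), (2, 12), (2, 15), (2, 16), (2, 19), (2, 20), (2, 23), (2, 24), (2, 27), (2, 28), (2, 31), (5, 0), (5, 3), (5, 4), (5, 7), (5, 8), (5, 11), (5, 12), (5, 15), (5, 16), (5, 19), (5, 20), (5, 23), (5, 24), (5, 27), (5, 28), (5, 31), (6, 1), (6, 2), (6, 5), (6, 6), (6, 9), (6, 10), (6, 13), (6, 14), (6, 17), (6, 18), (6, 21), (6, 22), (6, 25), (6, 26), (6, 29), (6, 30)]
Holes: [(1, 1), (1, 2), (1, 5), (1, 6), (1, 9), (1, 10), (1, 13), (1, 14), (1, 17), (1, 18), (1, 21), (1, 22), (1, 25), (1, 26), (1, 29), (1, 30), (2, 0), (2, 3), (2, 4), (2, 7), (2, 8), (2, 11), (2, 12), (2, 15), (2, 16), (2, 19), (2, 20), (2, 23), (2, 24), (2, 27), (2, 28), (2, 31), (5, 0), (5, 3), (5, 4), (5, 7), (5, 8), (5, 11), (5, 12), (5, 15), (5, 16), (5, 19), (5, 20), (5, 23), (5, 24), (5, 27), (5, 28), (5, 31), (6, 1), (6, 2), (6, 5), (6, 6), (6, 9), (6, 10), (6, 13), (6, 14), (6, 17), (6, 18), (6, 21), (6, 22), (6, 25), (6, 26), (6, 29), (6, 30)]

Answer: yes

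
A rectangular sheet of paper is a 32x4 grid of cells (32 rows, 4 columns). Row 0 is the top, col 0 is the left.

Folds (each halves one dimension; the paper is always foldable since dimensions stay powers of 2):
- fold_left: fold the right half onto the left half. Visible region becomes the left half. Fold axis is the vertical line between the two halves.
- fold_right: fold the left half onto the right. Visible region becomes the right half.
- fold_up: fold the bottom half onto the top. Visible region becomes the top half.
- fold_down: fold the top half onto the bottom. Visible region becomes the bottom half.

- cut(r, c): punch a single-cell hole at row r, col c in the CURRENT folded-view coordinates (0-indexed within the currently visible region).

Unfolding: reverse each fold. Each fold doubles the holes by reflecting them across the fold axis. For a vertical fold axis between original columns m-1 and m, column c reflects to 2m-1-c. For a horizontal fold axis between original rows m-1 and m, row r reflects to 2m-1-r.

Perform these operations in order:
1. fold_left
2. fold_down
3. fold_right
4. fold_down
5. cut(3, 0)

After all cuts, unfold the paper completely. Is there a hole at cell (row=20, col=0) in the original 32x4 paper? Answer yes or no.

Answer: yes

Derivation:
Op 1 fold_left: fold axis v@2; visible region now rows[0,32) x cols[0,2) = 32x2
Op 2 fold_down: fold axis h@16; visible region now rows[16,32) x cols[0,2) = 16x2
Op 3 fold_right: fold axis v@1; visible region now rows[16,32) x cols[1,2) = 16x1
Op 4 fold_down: fold axis h@24; visible region now rows[24,32) x cols[1,2) = 8x1
Op 5 cut(3, 0): punch at orig (27,1); cuts so far [(27, 1)]; region rows[24,32) x cols[1,2) = 8x1
Unfold 1 (reflect across h@24): 2 holes -> [(20, 1), (27, 1)]
Unfold 2 (reflect across v@1): 4 holes -> [(20, 0), (20, 1), (27, 0), (27, 1)]
Unfold 3 (reflect across h@16): 8 holes -> [(4, 0), (4, 1), (11, 0), (11, 1), (20, 0), (20, 1), (27, 0), (27, 1)]
Unfold 4 (reflect across v@2): 16 holes -> [(4, 0), (4, 1), (4, 2), (4, 3), (11, 0), (11, 1), (11, 2), (11, 3), (20, 0), (20, 1), (20, 2), (20, 3), (27, 0), (27, 1), (27, 2), (27, 3)]
Holes: [(4, 0), (4, 1), (4, 2), (4, 3), (11, 0), (11, 1), (11, 2), (11, 3), (20, 0), (20, 1), (20, 2), (20, 3), (27, 0), (27, 1), (27, 2), (27, 3)]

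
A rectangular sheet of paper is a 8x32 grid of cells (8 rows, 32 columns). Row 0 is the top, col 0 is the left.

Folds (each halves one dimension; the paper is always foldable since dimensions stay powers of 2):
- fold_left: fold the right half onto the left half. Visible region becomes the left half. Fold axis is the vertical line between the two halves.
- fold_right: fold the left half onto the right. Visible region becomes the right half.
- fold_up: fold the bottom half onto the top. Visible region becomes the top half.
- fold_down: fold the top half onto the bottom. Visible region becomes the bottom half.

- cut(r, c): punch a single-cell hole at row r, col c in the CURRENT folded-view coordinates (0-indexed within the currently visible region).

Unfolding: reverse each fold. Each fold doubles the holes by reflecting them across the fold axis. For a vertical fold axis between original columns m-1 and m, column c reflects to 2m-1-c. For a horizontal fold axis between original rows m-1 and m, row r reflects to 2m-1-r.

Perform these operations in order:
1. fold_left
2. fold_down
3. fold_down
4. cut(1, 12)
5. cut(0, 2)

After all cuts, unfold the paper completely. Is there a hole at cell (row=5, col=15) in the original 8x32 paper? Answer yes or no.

Answer: no

Derivation:
Op 1 fold_left: fold axis v@16; visible region now rows[0,8) x cols[0,16) = 8x16
Op 2 fold_down: fold axis h@4; visible region now rows[4,8) x cols[0,16) = 4x16
Op 3 fold_down: fold axis h@6; visible region now rows[6,8) x cols[0,16) = 2x16
Op 4 cut(1, 12): punch at orig (7,12); cuts so far [(7, 12)]; region rows[6,8) x cols[0,16) = 2x16
Op 5 cut(0, 2): punch at orig (6,2); cuts so far [(6, 2), (7, 12)]; region rows[6,8) x cols[0,16) = 2x16
Unfold 1 (reflect across h@6): 4 holes -> [(4, 12), (5, 2), (6, 2), (7, 12)]
Unfold 2 (reflect across h@4): 8 holes -> [(0, 12), (1, 2), (2, 2), (3, 12), (4, 12), (5, 2), (6, 2), (7, 12)]
Unfold 3 (reflect across v@16): 16 holes -> [(0, 12), (0, 19), (1, 2), (1, 29), (2, 2), (2, 29), (3, 12), (3, 19), (4, 12), (4, 19), (5, 2), (5, 29), (6, 2), (6, 29), (7, 12), (7, 19)]
Holes: [(0, 12), (0, 19), (1, 2), (1, 29), (2, 2), (2, 29), (3, 12), (3, 19), (4, 12), (4, 19), (5, 2), (5, 29), (6, 2), (6, 29), (7, 12), (7, 19)]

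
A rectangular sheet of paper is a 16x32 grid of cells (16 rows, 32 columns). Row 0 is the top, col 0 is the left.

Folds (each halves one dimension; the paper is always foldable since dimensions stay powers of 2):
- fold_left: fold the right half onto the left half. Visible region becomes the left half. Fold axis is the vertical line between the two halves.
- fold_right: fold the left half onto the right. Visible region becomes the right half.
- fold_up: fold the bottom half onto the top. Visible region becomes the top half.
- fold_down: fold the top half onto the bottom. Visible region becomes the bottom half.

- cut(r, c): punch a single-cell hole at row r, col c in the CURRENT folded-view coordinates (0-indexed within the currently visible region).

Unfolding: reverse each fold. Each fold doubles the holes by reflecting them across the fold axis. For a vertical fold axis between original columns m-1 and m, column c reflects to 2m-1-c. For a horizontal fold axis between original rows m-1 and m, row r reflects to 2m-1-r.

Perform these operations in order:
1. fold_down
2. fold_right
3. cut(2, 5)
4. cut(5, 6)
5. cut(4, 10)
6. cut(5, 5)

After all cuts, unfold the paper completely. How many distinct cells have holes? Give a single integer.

Op 1 fold_down: fold axis h@8; visible region now rows[8,16) x cols[0,32) = 8x32
Op 2 fold_right: fold axis v@16; visible region now rows[8,16) x cols[16,32) = 8x16
Op 3 cut(2, 5): punch at orig (10,21); cuts so far [(10, 21)]; region rows[8,16) x cols[16,32) = 8x16
Op 4 cut(5, 6): punch at orig (13,22); cuts so far [(10, 21), (13, 22)]; region rows[8,16) x cols[16,32) = 8x16
Op 5 cut(4, 10): punch at orig (12,26); cuts so far [(10, 21), (12, 26), (13, 22)]; region rows[8,16) x cols[16,32) = 8x16
Op 6 cut(5, 5): punch at orig (13,21); cuts so far [(10, 21), (12, 26), (13, 21), (13, 22)]; region rows[8,16) x cols[16,32) = 8x16
Unfold 1 (reflect across v@16): 8 holes -> [(10, 10), (10, 21), (12, 5), (12, 26), (13, 9), (13, 10), (13, 21), (13, 22)]
Unfold 2 (reflect across h@8): 16 holes -> [(2, 9), (2, 10), (2, 21), (2, 22), (3, 5), (3, 26), (5, 10), (5, 21), (10, 10), (10, 21), (12, 5), (12, 26), (13, 9), (13, 10), (13, 21), (13, 22)]

Answer: 16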